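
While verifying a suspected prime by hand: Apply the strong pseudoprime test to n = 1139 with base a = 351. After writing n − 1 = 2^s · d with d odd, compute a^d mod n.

703

n − 1 = 1138 = 2^1 · 569, so s = 1 and d = 569.
351^569 mod 1139 = 703.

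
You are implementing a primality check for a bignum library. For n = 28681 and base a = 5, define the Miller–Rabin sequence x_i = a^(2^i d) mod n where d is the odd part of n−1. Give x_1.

25864

n − 1 = 28680 = 2^3 · 3585, so s = 3 and d = 3585.
x_0 = 5^3585 mod 28681 = 17724.
x_1 = 17724^2 mod 28681 = 25864.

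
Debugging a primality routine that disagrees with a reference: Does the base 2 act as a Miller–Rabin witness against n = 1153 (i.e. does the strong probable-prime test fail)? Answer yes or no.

n − 1 = 1152 = 2^7 · 9, so s = 7 and d = 9.
By repeated squaring, 2^9 ≡ 512 (mod 1153).
x_0 = 2^9 mod 1153 = 512.
x_0 is neither 1 nor 1152, so continue squaring.
x_1 = 512^2 mod 1153 = 413.
x_2 = 413^2 mod 1153 = 1078.
x_3 = 1078^2 mod 1153 = 1013.
x_4 = 1013^2 mod 1153 = 1152.
x_4 ≡ −1, so 2 is not a witness.

no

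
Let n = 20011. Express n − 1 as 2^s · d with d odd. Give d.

10005

Halving: 20010 → 10005; 10005 is odd.
So 20010 = 2^1 · 10005.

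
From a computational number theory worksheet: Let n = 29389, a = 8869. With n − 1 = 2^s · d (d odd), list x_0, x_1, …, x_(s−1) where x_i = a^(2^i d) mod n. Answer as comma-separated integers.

1, 1

n − 1 = 29388 = 2^2 · 7347, so s = 2 and d = 7347.
x_0 = 8869^7347 mod 29389 = 1.
x_1 = 1^2 mod 29389 = 1.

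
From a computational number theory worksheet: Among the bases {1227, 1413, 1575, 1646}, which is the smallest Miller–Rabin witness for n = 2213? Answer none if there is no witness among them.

n − 1 = 2212 = 2^2 · 553, so s = 2 and d = 553.
Base 1227: x_0 = 1227^553 mod 2213 = 1. x_0 = 1, so 1227 is not a witness.
Base 1413: x_0 = 1413^553 mod 2213 = 1130. x_0 is neither 1 nor 2212, so continue squaring. x_1 = 1130^2 mod 2213 = 2212. x_1 ≡ −1, so 1413 is not a witness.
Base 1575: x_0 = 1575^553 mod 2213 = 1. x_0 = 1, so 1575 is not a witness.
Base 1646: x_0 = 1646^553 mod 2213 = 2212. x_0 = 2212 ≡ −1, so 1646 is not a witness.
No listed base is a witness for 2213.

none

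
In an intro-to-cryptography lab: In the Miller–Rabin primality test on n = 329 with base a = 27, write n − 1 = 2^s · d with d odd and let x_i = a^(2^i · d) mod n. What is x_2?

225

n − 1 = 328 = 2^3 · 41, so s = 3 and d = 41.
x_0 = 27^41 mod 329 = 216.
x_1 = 216^2 mod 329 = 267.
x_2 = 267^2 mod 329 = 225.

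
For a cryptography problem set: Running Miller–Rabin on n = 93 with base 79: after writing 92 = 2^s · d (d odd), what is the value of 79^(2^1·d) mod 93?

76

n − 1 = 92 = 2^2 · 23, so s = 2 and d = 23.
By repeated squaring, 79^23 ≡ 13 (mod 93).
x_0 = 13.
x_1 = 13^2 mod 93 = 76.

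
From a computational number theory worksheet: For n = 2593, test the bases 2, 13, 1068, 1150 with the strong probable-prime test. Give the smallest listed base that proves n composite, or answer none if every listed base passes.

n − 1 = 2592 = 2^5 · 81, so s = 5 and d = 81.
Base 2: x_0 = 2^81 mod 2593 = 1. x_0 = 1, so 2 is not a witness.
Base 13: x_0 = 13^81 mod 2593 = 2258. x_0 is neither 1 nor 2592, so continue squaring. x_1 = 2258^2 mod 2593 = 726. x_2 = 726^2 mod 2593 = 697. x_3 = 697^2 mod 2593 = 918. x_4 = 918^2 mod 2593 = 2592. x_4 ≡ −1, so 13 is not a witness.
Base 1068: x_0 = 1068^81 mod 2593 = 2061. x_0 is neither 1 nor 2592, so continue squaring. x_1 = 2061^2 mod 2593 = 387. x_2 = 387^2 mod 2593 = 1968. x_3 = 1968^2 mod 2593 = 1675. x_4 = 1675^2 mod 2593 = 2592. x_4 ≡ −1, so 1068 is not a witness.
Base 1150: x_0 = 1150^81 mod 2593 = 2061. x_0 is neither 1 nor 2592, so continue squaring. x_1 = 2061^2 mod 2593 = 387. x_2 = 387^2 mod 2593 = 1968. x_3 = 1968^2 mod 2593 = 1675. x_4 = 1675^2 mod 2593 = 2592. x_4 ≡ −1, so 1150 is not a witness.
No listed base is a witness for 2593.

none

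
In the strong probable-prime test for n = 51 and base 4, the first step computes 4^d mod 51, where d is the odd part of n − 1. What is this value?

n − 1 = 50 = 2^1 · 25, so s = 1 and d = 25.
Repeated squaring mod 51: 4^1 ≡ 4, 4^2 ≡ 16, 4^4 ≡ 1, 4^8 ≡ 1, 4^16 ≡ 1.
25 = 16 + 8 + 1, so 4^25 ≡ 1·1·4 ≡ 4 (mod 51).

4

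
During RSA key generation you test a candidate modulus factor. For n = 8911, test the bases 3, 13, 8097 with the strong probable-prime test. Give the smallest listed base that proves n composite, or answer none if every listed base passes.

none

n − 1 = 8910 = 2^1 · 4455, so s = 1 and d = 4455.
Base 3: x_0 = 3^4455 mod 8911 = 8910. x_0 = 8910 ≡ −1, so 3 is not a witness.
Base 13: x_0 = 13^4455 mod 8911 = 8910. x_0 = 8910 ≡ −1, so 13 is not a witness.
Base 8097: x_0 = 8097^4455 mod 8911 = 8910. x_0 = 8910 ≡ −1, so 8097 is not a witness.
No listed base is a witness for 8911.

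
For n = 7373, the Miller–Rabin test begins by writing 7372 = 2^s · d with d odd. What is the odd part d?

Halving: 7372 → 3686 → 1843; 1843 is odd.
So 7372 = 2^2 · 1843.

1843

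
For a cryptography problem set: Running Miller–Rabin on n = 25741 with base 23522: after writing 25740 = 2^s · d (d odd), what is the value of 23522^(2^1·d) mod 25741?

1

n − 1 = 25740 = 2^2 · 6435, so s = 2 and d = 6435.
x_0 = 23522^6435 mod 25741 = 1.
x_1 = 1^2 mod 25741 = 1.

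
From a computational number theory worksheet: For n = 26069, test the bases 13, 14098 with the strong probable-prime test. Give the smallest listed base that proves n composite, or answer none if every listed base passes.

13

n − 1 = 26068 = 2^2 · 6517, so s = 2 and d = 6517.
Base 13: x_0 = 13^6517 mod 26069 = 25681. x_0 is neither 1 nor 26068, so continue squaring. x_1 = 25681^2 mod 26069 = 20199. Reached i = s−1 = 1 without hitting −1: 13 is a Miller–Rabin witness and 26069 is composite.
Base 14098: x_0 = 14098^6517 mod 26069 = 25179. x_0 is neither 1 nor 26068, so continue squaring. x_1 = 25179^2 mod 26069 = 10030. Reached i = s−1 = 1 without hitting −1: 14098 is a Miller–Rabin witness and 26069 is composite.
The smallest witness among the given bases is 13.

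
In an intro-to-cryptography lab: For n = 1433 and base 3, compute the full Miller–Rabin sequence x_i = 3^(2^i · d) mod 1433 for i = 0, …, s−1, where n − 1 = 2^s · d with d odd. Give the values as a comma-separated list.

n − 1 = 1432 = 2^3 · 179, so s = 3 and d = 179.
x_0 = 3^179 mod 1433 = 1091.
x_1 = 1091^2 mod 1433 = 891.
x_2 = 891^2 mod 1433 = 1432.

1091, 891, 1432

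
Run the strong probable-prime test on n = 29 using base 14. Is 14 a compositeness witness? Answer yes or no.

n − 1 = 28 = 2^2 · 7, so s = 2 and d = 7.
By repeated squaring, 14^7 ≡ 12 (mod 29).
x_0 = 14^7 mod 29 = 12.
x_0 is neither 1 nor 28, so continue squaring.
x_1 = 12^2 mod 29 = 28.
x_1 ≡ −1, so 14 is not a witness.

no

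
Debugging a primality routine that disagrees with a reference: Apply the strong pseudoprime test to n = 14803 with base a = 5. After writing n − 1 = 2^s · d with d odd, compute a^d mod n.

3762

n − 1 = 14802 = 2^1 · 7401, so s = 1 and d = 7401.
By repeated squaring, 5^7401 ≡ 3762 (mod 14803).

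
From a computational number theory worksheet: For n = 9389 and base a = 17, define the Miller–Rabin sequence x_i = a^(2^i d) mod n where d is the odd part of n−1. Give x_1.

4597

n − 1 = 9388 = 2^2 · 2347, so s = 2 and d = 2347.
x_0 = 17^2347 mod 9389 = 5768.
x_1 = 5768^2 mod 9389 = 4597.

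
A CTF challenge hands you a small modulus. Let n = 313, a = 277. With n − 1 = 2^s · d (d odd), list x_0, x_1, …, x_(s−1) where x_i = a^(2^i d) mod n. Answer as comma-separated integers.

1, 1, 1

n − 1 = 312 = 2^3 · 39, so s = 3 and d = 39.
x_0 = 277^39 mod 313 = 1.
x_1 = 1^2 mod 313 = 1.
x_2 = 1^2 mod 313 = 1.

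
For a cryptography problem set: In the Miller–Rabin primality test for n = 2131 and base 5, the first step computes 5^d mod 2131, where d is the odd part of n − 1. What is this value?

n − 1 = 2130 = 2^1 · 1065, so s = 1 and d = 1065.
Repeated squaring mod 2131: 5^1 ≡ 5, 5^2 ≡ 25, 5^4 ≡ 625, 5^8 ≡ 652, 5^16 ≡ 1035, 5^32 ≡ 1463, 5^64 ≡ 845, 5^128 ≡ 140, 5^256 ≡ 421, 5^512 ≡ 368, 5^1024 ≡ 1171.
1065 = 1024 + 32 + 8 + 1, so 5^1065 ≡ 1171·1463·652·5 ≡ 1 (mod 2131).

1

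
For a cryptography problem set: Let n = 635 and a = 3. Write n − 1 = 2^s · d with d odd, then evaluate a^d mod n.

n − 1 = 634 = 2^1 · 317, so s = 1 and d = 317.
3^317 mod 635 = 118.

118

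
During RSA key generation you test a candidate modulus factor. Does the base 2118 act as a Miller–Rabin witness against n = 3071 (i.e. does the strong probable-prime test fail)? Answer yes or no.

n − 1 = 3070 = 2^1 · 1535, so s = 1 and d = 1535.
x_0 = 2118^1535 mod 3071 = 626.
x_0 ∉ {1, 3070} and s = 1, so 2118 is a Miller–Rabin witness and 3071 is composite.

yes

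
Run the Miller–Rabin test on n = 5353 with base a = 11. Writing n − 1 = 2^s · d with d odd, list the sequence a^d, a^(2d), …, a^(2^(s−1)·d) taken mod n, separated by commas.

3674, 3363, 4233

n − 1 = 5352 = 2^3 · 669, so s = 3 and d = 669.
x_0 = 11^669 mod 5353 = 3674.
x_1 = 3674^2 mod 5353 = 3363.
x_2 = 3363^2 mod 5353 = 4233.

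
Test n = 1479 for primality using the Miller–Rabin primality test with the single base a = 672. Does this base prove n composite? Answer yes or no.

n − 1 = 1478 = 2^1 · 739, so s = 1 and d = 739.
Repeated squaring mod 1479: 672^1 ≡ 672, 672^2 ≡ 489, 672^4 ≡ 1002, 672^8 ≡ 1242, 672^16 ≡ 1446, 672^32 ≡ 1089, 672^64 ≡ 1242, 672^128 ≡ 1446, 672^256 ≡ 1089, 672^512 ≡ 1242.
739 = 512 + 128 + 64 + 32 + 2 + 1, so 672^739 ≡ 1242·1446·1242·1089·489·672 ≡ 1086 (mod 1479).
x_0 = 672^739 mod 1479 = 1086.
x_0 ∉ {1, 1478} and s = 1, so 672 is a Miller–Rabin witness and 1479 is composite.

yes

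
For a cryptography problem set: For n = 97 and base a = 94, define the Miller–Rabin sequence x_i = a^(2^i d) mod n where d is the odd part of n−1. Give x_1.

n − 1 = 96 = 2^5 · 3, so s = 5 and d = 3.
x_0 = 94^3 mod 97 = 70.
x_1 = 70^2 mod 97 = 50.

50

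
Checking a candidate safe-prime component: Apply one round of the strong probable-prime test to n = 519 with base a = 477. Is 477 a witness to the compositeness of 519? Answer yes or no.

n − 1 = 518 = 2^1 · 259, so s = 1 and d = 259.
x_0 = 477^259 mod 519 = 42.
x_0 ∉ {1, 518} and s = 1, so 477 is a Miller–Rabin witness and 519 is composite.

yes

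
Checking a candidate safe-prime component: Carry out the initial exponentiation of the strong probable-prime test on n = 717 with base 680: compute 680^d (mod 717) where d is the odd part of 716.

218

n − 1 = 716 = 2^2 · 179, so s = 2 and d = 179.
Repeated squaring mod 717: 680^1 ≡ 680, 680^2 ≡ 652, 680^4 ≡ 640, 680^8 ≡ 193, 680^16 ≡ 682, 680^32 ≡ 508, 680^64 ≡ 661, 680^128 ≡ 268.
179 = 128 + 32 + 16 + 2 + 1, so 680^179 ≡ 268·508·682·652·680 ≡ 218 (mod 717).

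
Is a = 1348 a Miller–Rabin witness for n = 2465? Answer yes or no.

yes

n − 1 = 2464 = 2^5 · 77, so s = 5 and d = 77.
x_0 = 1348^77 mod 2465 = 1873.
x_0 is neither 1 nor 2464, so continue squaring.
x_1 = 1873^2 mod 2465 = 434.
x_2 = 434^2 mod 2465 = 1016.
x_3 = 1016^2 mod 2465 = 1886.
x_4 = 1886^2 mod 2465 = 1.
x_4 = 1 but x_3 ≠ ±1, a nontrivial square root of 1 — 1348 is a witness and 2465 is composite.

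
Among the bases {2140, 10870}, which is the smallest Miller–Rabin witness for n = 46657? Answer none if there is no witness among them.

none

n − 1 = 46656 = 2^6 · 729, so s = 6 and d = 729.
Base 2140: x_0 = 2140^729 mod 46657 = 5507. x_0 is neither 1 nor 46656, so continue squaring. x_1 = 5507^2 mod 46657 = 46656. x_1 ≡ −1, so 2140 is not a witness.
Base 10870: x_0 = 10870^729 mod 46657 = 41397. x_0 is neither 1 nor 46656, so continue squaring. x_1 = 41397^2 mod 46657 = 46656. x_1 ≡ −1, so 10870 is not a witness.
No listed base is a witness for 46657.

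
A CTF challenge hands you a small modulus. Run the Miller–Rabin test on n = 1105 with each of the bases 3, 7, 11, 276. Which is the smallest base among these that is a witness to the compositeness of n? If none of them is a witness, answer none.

n − 1 = 1104 = 2^4 · 69, so s = 4 and d = 69.
Base 3: x_0 = 3^69 mod 1105 = 1093. x_0 is neither 1 nor 1104, so continue squaring. x_1 = 1093^2 mod 1105 = 144. x_2 = 144^2 mod 1105 = 846. x_3 = 846^2 mod 1105 = 781. Reached i = s−1 = 3 without hitting −1: 3 is a Miller–Rabin witness and 1105 is composite.
Base 7: x_0 = 7^69 mod 1105 = 827. x_0 is neither 1 nor 1104, so continue squaring. x_1 = 827^2 mod 1105 = 1039. x_2 = 1039^2 mod 1105 = 1041. x_3 = 1041^2 mod 1105 = 781. Reached i = s−1 = 3 without hitting −1: 7 is a Miller–Rabin witness and 1105 is composite.
Base 11: x_0 = 11^69 mod 1105 = 996. x_0 is neither 1 nor 1104, so continue squaring. x_1 = 996^2 mod 1105 = 831. x_2 = 831^2 mod 1105 = 1041. x_3 = 1041^2 mod 1105 = 781. Reached i = s−1 = 3 without hitting −1: 11 is a Miller–Rabin witness and 1105 is composite.
Base 276: x_0 = 276^69 mod 1105 = 1041. x_0 is neither 1 nor 1104, so continue squaring. x_1 = 1041^2 mod 1105 = 781. x_2 = 781^2 mod 1105 = 1. x_2 = 1 but x_1 ≠ ±1, a nontrivial square root of 1 — 276 is a witness and 1105 is composite.
The smallest witness among the given bases is 3.

3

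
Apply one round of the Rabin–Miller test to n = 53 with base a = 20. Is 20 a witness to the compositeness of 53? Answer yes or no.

no

n − 1 = 52 = 2^2 · 13, so s = 2 and d = 13.
x_0 = 20^13 mod 53 = 30.
x_0 is neither 1 nor 52, so continue squaring.
x_1 = 30^2 mod 53 = 52.
x_1 ≡ −1, so 20 is not a witness.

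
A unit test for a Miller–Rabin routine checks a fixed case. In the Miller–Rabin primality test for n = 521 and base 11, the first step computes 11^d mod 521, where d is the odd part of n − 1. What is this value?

235

n − 1 = 520 = 2^3 · 65, so s = 3 and d = 65.
11^65 mod 521 = 235.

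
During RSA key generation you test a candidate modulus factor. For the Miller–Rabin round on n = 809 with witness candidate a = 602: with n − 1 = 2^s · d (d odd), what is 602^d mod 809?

808

n − 1 = 808 = 2^3 · 101, so s = 3 and d = 101.
602^101 mod 809 = 808.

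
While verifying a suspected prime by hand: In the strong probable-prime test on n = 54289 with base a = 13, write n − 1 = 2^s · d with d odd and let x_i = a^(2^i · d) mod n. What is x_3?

10719

n − 1 = 54288 = 2^4 · 3393, so s = 4 and d = 3393.
x_0 = 13^3393 mod 54289 = 51116.
x_1 = 51116^2 mod 54289 = 24464.
x_2 = 24464^2 mod 54289 = 5360.
x_3 = 5360^2 mod 54289 = 10719.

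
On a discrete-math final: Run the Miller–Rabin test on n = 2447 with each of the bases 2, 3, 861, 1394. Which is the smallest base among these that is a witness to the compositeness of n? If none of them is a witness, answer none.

n − 1 = 2446 = 2^1 · 1223, so s = 1 and d = 1223.
Base 2: x_0 = 2^1223 mod 2447 = 1. x_0 = 1, so 2 is not a witness.
Base 3: x_0 = 3^1223 mod 2447 = 1. x_0 = 1, so 3 is not a witness.
Base 861: x_0 = 861^1223 mod 2447 = 1. x_0 = 1, so 861 is not a witness.
Base 1394: x_0 = 1394^1223 mod 2447 = 2446. x_0 = 2446 ≡ −1, so 1394 is not a witness.
No listed base is a witness for 2447.

none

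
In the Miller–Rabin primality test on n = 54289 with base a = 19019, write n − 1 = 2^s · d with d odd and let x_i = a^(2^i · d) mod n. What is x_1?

11095

n − 1 = 54288 = 2^4 · 3393, so s = 4 and d = 3393.
Repeated squaring mod 54289: 19019^1 ≡ 19019, 19019^2 ≡ 49043, 19019^4 ≡ 50282, 19019^8 ≡ 40794, 19019^16 ≡ 29719, 19019^32 ≡ 45509, 19019^64 ≡ 52309, 19019^128 ≡ 11592, 19019^256 ≡ 9189, 19019^512 ≡ 18326, 19019^1024 ≡ 10522, 19019^2048 ≡ 17213.
3393 = 2048 + 1024 + 256 + 64 + 1, so 19019^3393 ≡ 17213·10522·9189·52309·19019 ≡ 38923 (mod 54289).
x_0 = 38923.
x_1 = 38923^2 mod 54289 = 11095.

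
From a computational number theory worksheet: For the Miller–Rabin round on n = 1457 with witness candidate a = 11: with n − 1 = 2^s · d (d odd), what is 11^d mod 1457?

1158

n − 1 = 1456 = 2^4 · 91, so s = 4 and d = 91.
Repeated squaring mod 1457: 11^1 ≡ 11, 11^2 ≡ 121, 11^4 ≡ 71, 11^8 ≡ 670, 11^16 ≡ 144, 11^32 ≡ 338, 11^64 ≡ 598.
91 = 64 + 16 + 8 + 2 + 1, so 11^91 ≡ 598·144·670·121·11 ≡ 1158 (mod 1457).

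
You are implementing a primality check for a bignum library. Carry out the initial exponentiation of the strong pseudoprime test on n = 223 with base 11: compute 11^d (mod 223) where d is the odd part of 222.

222

n − 1 = 222 = 2^1 · 111, so s = 1 and d = 111.
By repeated squaring, 11^111 ≡ 222 (mod 223).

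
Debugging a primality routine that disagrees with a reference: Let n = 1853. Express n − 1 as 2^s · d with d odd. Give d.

463

Halving: 1852 → 926 → 463; 463 is odd.
So 1852 = 2^2 · 463.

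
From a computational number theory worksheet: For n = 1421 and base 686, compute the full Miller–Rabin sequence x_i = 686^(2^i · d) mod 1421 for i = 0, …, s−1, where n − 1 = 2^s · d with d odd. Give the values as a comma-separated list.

n − 1 = 1420 = 2^2 · 355, so s = 2 and d = 355.
x_0 = 686^355 mod 1421 = 588.
x_1 = 588^2 mod 1421 = 441.

588, 441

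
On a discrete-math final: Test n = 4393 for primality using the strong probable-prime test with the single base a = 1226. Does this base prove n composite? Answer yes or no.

yes

n − 1 = 4392 = 2^3 · 549, so s = 3 and d = 549.
x_0 = 1226^549 mod 4393 = 3115.
x_0 is neither 1 nor 4392, so continue squaring.
x_1 = 3115^2 mod 4393 = 3481.
x_2 = 3481^2 mod 4393 = 1467.
Reached i = s−1 = 2 without hitting −1: 1226 is a Miller–Rabin witness and 4393 is composite.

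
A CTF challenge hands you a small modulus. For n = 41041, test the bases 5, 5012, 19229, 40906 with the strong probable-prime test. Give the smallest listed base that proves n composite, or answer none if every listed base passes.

5

n − 1 = 41040 = 2^4 · 2565, so s = 4 and d = 2565.
Base 5: x_0 = 5^2565 mod 41041 = 38303. x_0 is neither 1 nor 41040, so continue squaring. x_1 = 38303^2 mod 41041 = 27182. x_2 = 27182^2 mod 41041 = 1. x_2 = 1 but x_1 ≠ ±1, a nontrivial square root of 1 — 5 is a witness and 41041 is composite.
Base 5012: x_0 = 5012^2565 mod 41041 = 35056. x_0 is neither 1 nor 41040, so continue squaring. x_1 = 35056^2 mod 41041 = 32473. x_2 = 32473^2 mod 41041 = 29316. x_3 = 29316^2 mod 41041 = 29316. Reached i = s−1 = 3 without hitting −1: 5012 is a Miller–Rabin witness and 41041 is composite.
Base 19229: x_0 = 19229^2565 mod 41041 = 35014. x_0 is neither 1 nor 41040, so continue squaring. x_1 = 35014^2 mod 41041 = 3444. x_2 = 3444^2 mod 41041 = 287. x_3 = 287^2 mod 41041 = 287. Reached i = s−1 = 3 without hitting −1: 19229 is a Miller–Rabin witness and 41041 is composite.
Base 40906: x_0 = 40906^2565 mod 41041 = 30337. x_0 is neither 1 nor 41040, so continue squaring. x_1 = 30337^2 mod 41041 = 30185. x_2 = 30185^2 mod 41041 = 24025. x_3 = 24025^2 mod 41041 = 1. x_3 = 1 but x_2 ≠ ±1, a nontrivial square root of 1 — 40906 is a witness and 41041 is composite.
The smallest witness among the given bases is 5.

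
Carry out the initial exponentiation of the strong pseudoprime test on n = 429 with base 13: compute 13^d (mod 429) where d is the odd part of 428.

403

n − 1 = 428 = 2^2 · 107, so s = 2 and d = 107.
13^107 mod 429 = 403.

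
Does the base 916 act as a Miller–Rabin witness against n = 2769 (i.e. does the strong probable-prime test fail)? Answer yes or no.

yes

n − 1 = 2768 = 2^4 · 173, so s = 4 and d = 173.
x_0 = 916^173 mod 2769 = 2017.
x_0 is neither 1 nor 2768, so continue squaring.
x_1 = 2017^2 mod 2769 = 628.
x_2 = 628^2 mod 2769 = 1186.
x_3 = 1186^2 mod 2769 = 2713.
Reached i = s−1 = 3 without hitting −1: 916 is a Miller–Rabin witness and 2769 is composite.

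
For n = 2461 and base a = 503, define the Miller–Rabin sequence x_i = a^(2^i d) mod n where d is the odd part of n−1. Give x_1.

432

n − 1 = 2460 = 2^2 · 615, so s = 2 and d = 615.
x_0 = 503^615 mod 2461 = 1924.
x_1 = 1924^2 mod 2461 = 432.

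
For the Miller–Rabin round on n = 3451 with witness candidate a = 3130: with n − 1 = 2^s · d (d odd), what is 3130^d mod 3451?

2038

n − 1 = 3450 = 2^1 · 1725, so s = 1 and d = 1725.
Repeated squaring mod 3451: 3130^1 ≡ 3130, 3130^2 ≡ 2962, 3130^4 ≡ 1002, 3130^8 ≡ 3214, 3130^16 ≡ 953, 3130^32 ≡ 596, 3130^64 ≡ 3214, 3130^128 ≡ 953, 3130^256 ≡ 596, 3130^512 ≡ 3214, 3130^1024 ≡ 953.
1725 = 1024 + 512 + 128 + 32 + 16 + 8 + 4 + 1, so 3130^1725 ≡ 953·3214·953·596·953·3214·1002·3130 ≡ 2038 (mod 3451).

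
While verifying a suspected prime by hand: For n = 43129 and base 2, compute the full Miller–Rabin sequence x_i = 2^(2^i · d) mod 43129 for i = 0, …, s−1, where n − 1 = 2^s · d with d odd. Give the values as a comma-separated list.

1335, 13936, 2209

n − 1 = 43128 = 2^3 · 5391, so s = 3 and d = 5391.
x_0 = 2^5391 mod 43129 = 1335.
x_1 = 1335^2 mod 43129 = 13936.
x_2 = 13936^2 mod 43129 = 2209.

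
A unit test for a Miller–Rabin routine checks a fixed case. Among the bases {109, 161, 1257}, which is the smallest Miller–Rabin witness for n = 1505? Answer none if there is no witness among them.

n − 1 = 1504 = 2^5 · 47, so s = 5 and d = 47.
Base 109: x_0 = 109^47 mod 1505 = 1479. x_0 is neither 1 nor 1504, so continue squaring. x_1 = 1479^2 mod 1505 = 676. x_2 = 676^2 mod 1505 = 961. x_3 = 961^2 mod 1505 = 956. x_4 = 956^2 mod 1505 = 401. Reached i = s−1 = 4 without hitting −1: 109 is a Miller–Rabin witness and 1505 is composite.
Base 161: x_0 = 161^47 mod 1505 = 371. x_0 is neither 1 nor 1504, so continue squaring. x_1 = 371^2 mod 1505 = 686. x_2 = 686^2 mod 1505 = 1036. x_3 = 1036^2 mod 1505 = 231. x_4 = 231^2 mod 1505 = 686. Reached i = s−1 = 4 without hitting −1: 161 is a Miller–Rabin witness and 1505 is composite.
Base 1257: x_0 = 1257^47 mod 1505 = 1143. x_0 is neither 1 nor 1504, so continue squaring. x_1 = 1143^2 mod 1505 = 109. x_2 = 109^2 mod 1505 = 1346. x_3 = 1346^2 mod 1505 = 1201. x_4 = 1201^2 mod 1505 = 611. Reached i = s−1 = 4 without hitting −1: 1257 is a Miller–Rabin witness and 1505 is composite.
The smallest witness among the given bases is 109.

109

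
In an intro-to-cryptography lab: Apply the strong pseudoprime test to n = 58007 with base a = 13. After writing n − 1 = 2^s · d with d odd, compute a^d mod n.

n − 1 = 58006 = 2^1 · 29003, so s = 1 and d = 29003.
Repeated squaring mod 58007: 13^1 ≡ 13, 13^2 ≡ 169, 13^4 ≡ 28561, 13^8 ≡ 36287, 13^16 ≡ 45476, 13^32 ≡ 1012, 13^64 ≡ 38025, 13^128 ≡ 18143, 13^256 ≡ 36731, 13^512 ≡ 39555, 13^1024 ≡ 33221, 13^2048 ≡ 51666, 13^4096 ≡ 9430, 13^8192 ≡ 169, 13^16384 ≡ 28561.
29003 = 16384 + 8192 + 4096 + 256 + 64 + 8 + 2 + 1, so 13^29003 ≡ 28561·169·9430·36731·38025·36287·169·13 ≡ 40503 (mod 58007).

40503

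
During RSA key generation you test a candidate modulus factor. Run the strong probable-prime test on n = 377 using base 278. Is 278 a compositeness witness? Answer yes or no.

no

n − 1 = 376 = 2^3 · 47, so s = 3 and d = 47.
x_0 = 278^47 mod 377 = 99.
x_0 is neither 1 nor 376, so continue squaring.
x_1 = 99^2 mod 377 = 376.
x_1 ≡ −1, so 278 is not a witness.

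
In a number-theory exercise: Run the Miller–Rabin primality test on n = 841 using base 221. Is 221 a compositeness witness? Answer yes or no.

n − 1 = 840 = 2^3 · 105, so s = 3 and d = 105.
Repeated squaring mod 841: 221^1 ≡ 221, 221^2 ≡ 63, 221^4 ≡ 605, 221^8 ≡ 190, 221^16 ≡ 778, 221^32 ≡ 605, 221^64 ≡ 190.
105 = 64 + 32 + 8 + 1, so 221^105 ≡ 190·605·190·221 ≡ 41 (mod 841).
x_0 = 221^105 mod 841 = 41.
x_0 is neither 1 nor 840, so continue squaring.
x_1 = 41^2 mod 841 = 840.
x_1 ≡ −1, so 221 is not a witness.

no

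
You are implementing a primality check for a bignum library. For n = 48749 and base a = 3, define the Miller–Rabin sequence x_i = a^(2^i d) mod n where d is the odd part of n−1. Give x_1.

15079

n − 1 = 48748 = 2^2 · 12187, so s = 2 and d = 12187.
Repeated squaring mod 48749: 3^1 ≡ 3, 3^2 ≡ 9, 3^4 ≡ 81, 3^8 ≡ 6561, 3^16 ≡ 1354, 3^32 ≡ 29603, 3^64 ≡ 25585, 3^128 ≡ 39402, 3^256 ≡ 8201, 3^512 ≡ 31530, 3^1024 ≡ 2543, 3^2048 ≡ 31981, 3^4096 ≡ 30341, 3^8192 ≡ 165.
12187 = 8192 + 2048 + 1024 + 512 + 256 + 128 + 16 + 8 + 2 + 1, so 3^12187 ≡ 165·31981·2543·31530·8201·39402·1354·6561·9·3 ≡ 40699 (mod 48749).
x_0 = 40699.
x_1 = 40699^2 mod 48749 = 15079.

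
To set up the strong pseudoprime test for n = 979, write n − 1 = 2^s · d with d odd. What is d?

Halving: 978 → 489; 489 is odd.
So 978 = 2^1 · 489.

489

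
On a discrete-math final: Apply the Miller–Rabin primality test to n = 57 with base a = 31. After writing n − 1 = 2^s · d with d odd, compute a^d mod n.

31

n − 1 = 56 = 2^3 · 7, so s = 3 and d = 7.
31^7 mod 57 = 31.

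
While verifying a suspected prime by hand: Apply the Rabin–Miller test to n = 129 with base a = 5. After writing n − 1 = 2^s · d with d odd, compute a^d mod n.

n − 1 = 128 = 2^7 · 1, so s = 7 and d = 1.
5^1 mod 129 = 5.

5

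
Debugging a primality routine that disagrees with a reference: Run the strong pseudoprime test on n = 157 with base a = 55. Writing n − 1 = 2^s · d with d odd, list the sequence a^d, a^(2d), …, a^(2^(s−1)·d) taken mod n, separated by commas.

n − 1 = 156 = 2^2 · 39, so s = 2 and d = 39.
x_0 = 55^39 mod 157 = 129.
x_1 = 129^2 mod 157 = 156.

129, 156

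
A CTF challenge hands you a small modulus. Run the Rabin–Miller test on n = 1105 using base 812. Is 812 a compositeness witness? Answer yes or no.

n − 1 = 1104 = 2^4 · 69, so s = 4 and d = 69.
x_0 = 812^69 mod 1105 = 642.
x_0 is neither 1 nor 1104, so continue squaring.
x_1 = 642^2 mod 1105 = 1104.
x_1 ≡ −1, so 812 is not a witness.

no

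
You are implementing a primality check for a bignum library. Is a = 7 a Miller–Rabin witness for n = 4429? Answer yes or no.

yes

n − 1 = 4428 = 2^2 · 1107, so s = 2 and d = 1107.
x_0 = 7^1107 mod 4429 = 3568.
x_0 is neither 1 nor 4428, so continue squaring.
x_1 = 3568^2 mod 4429 = 1678.
Reached i = s−1 = 1 without hitting −1: 7 is a Miller–Rabin witness and 4429 is composite.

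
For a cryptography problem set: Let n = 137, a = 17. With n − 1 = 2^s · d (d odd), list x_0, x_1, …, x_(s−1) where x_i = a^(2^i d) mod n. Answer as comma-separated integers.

n − 1 = 136 = 2^3 · 17, so s = 3 and d = 17.
x_0 = 17^17 mod 137 = 37.
x_1 = 37^2 mod 137 = 136.
x_2 = 136^2 mod 137 = 1.

37, 136, 1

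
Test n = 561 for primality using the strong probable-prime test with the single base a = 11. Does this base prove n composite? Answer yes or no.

n − 1 = 560 = 2^4 · 35, so s = 4 and d = 35.
x_0 = 11^35 mod 561 = 209.
x_0 is neither 1 nor 560, so continue squaring.
x_1 = 209^2 mod 561 = 484.
x_2 = 484^2 mod 561 = 319.
x_3 = 319^2 mod 561 = 220.
Reached i = s−1 = 3 without hitting −1: 11 is a Miller–Rabin witness and 561 is composite.

yes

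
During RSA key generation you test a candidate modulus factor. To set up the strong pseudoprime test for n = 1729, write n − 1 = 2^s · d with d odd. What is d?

Halving: 1728 → 864 → 432 → 216 → 108 → 54 → 27; 27 is odd.
So 1728 = 2^6 · 27.

27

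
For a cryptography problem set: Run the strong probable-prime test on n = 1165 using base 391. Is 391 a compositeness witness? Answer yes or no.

n − 1 = 1164 = 2^2 · 291, so s = 2 and d = 291.
x_0 = 391^291 mod 1165 = 781.
x_0 is neither 1 nor 1164, so continue squaring.
x_1 = 781^2 mod 1165 = 666.
Reached i = s−1 = 1 without hitting −1: 391 is a Miller–Rabin witness and 1165 is composite.

yes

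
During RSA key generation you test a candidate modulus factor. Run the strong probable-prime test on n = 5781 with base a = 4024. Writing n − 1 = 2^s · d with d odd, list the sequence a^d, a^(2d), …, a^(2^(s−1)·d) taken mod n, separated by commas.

109, 319

n − 1 = 5780 = 2^2 · 1445, so s = 2 and d = 1445.
x_0 = 4024^1445 mod 5781 = 109.
x_1 = 109^2 mod 5781 = 319.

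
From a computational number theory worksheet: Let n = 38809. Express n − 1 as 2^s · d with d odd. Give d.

4851

Halving: 38808 → 19404 → 9702 → 4851; 4851 is odd.
So 38808 = 2^3 · 4851.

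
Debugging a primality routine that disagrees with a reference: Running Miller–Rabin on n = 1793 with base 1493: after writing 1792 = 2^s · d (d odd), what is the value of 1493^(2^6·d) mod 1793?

445

n − 1 = 1792 = 2^8 · 7, so s = 8 and d = 7.
x_0 = 1493^7 mod 1793 = 1476.
x_1 = 1476^2 mod 1793 = 81.
x_2 = 81^2 mod 1793 = 1182.
x_3 = 1182^2 mod 1793 = 377.
x_4 = 377^2 mod 1793 = 482.
x_5 = 482^2 mod 1793 = 1027.
x_6 = 1027^2 mod 1793 = 445.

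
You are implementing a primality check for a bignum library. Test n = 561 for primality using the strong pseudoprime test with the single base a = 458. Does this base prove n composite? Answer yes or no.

no

n − 1 = 560 = 2^4 · 35, so s = 4 and d = 35.
x_0 = 458^35 mod 561 = 560.
x_0 = 560 ≡ −1, so 458 is not a witness.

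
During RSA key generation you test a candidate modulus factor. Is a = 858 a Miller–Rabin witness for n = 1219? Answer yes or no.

n − 1 = 1218 = 2^1 · 609, so s = 1 and d = 609.
Repeated squaring mod 1219: 858^1 ≡ 858, 858^2 ≡ 1107, 858^4 ≡ 354, 858^8 ≡ 978, 858^16 ≡ 788, 858^32 ≡ 473, 858^64 ≡ 652, 858^128 ≡ 892, 858^256 ≡ 876, 858^512 ≡ 625.
609 = 512 + 64 + 32 + 1, so 858^609 ≡ 625·652·473·858 ≡ 1210 (mod 1219).
x_0 = 858^609 mod 1219 = 1210.
x_0 ∉ {1, 1218} and s = 1, so 858 is a Miller–Rabin witness and 1219 is composite.

yes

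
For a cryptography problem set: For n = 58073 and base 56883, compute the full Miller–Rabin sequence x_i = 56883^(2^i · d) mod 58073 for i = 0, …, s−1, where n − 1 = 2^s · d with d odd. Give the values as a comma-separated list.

n − 1 = 58072 = 2^3 · 7259, so s = 3 and d = 7259.
x_0 = 56883^7259 mod 58073 = 52572.
x_1 = 52572^2 mod 58073 = 4968.
x_2 = 4968^2 mod 58073 = 58072.

52572, 4968, 58072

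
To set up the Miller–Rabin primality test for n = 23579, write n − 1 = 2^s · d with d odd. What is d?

11789

Halving: 23578 → 11789; 11789 is odd.
So 23578 = 2^1 · 11789.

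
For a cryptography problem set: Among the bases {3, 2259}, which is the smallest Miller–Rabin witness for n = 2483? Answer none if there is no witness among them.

3

n − 1 = 2482 = 2^1 · 1241, so s = 1 and d = 1241.
Base 3: x_0 = 3^1241 mod 2483 = 347. x_0 ∉ {1, 2482} and s = 1, so 3 is a Miller–Rabin witness and 2483 is composite.
Base 2259: x_0 = 2259^1241 mod 2483 = 459. x_0 ∉ {1, 2482} and s = 1, so 2259 is a Miller–Rabin witness and 2483 is composite.
The smallest witness among the given bases is 3.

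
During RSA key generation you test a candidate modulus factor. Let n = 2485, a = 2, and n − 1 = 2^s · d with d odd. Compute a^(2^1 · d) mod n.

1639

n − 1 = 2484 = 2^2 · 621, so s = 2 and d = 621.
x_0 = 2^621 mod 2485 = 232.
x_1 = 232^2 mod 2485 = 1639.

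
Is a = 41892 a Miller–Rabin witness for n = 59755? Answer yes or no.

n − 1 = 59754 = 2^1 · 29877, so s = 1 and d = 29877.
x_0 = 41892^29877 mod 59755 = 49882.
x_0 ∉ {1, 59754} and s = 1, so 41892 is a Miller–Rabin witness and 59755 is composite.

yes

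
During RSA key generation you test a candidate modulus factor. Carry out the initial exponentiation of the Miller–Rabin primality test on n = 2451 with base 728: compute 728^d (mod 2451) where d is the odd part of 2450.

n − 1 = 2450 = 2^1 · 1225, so s = 1 and d = 1225.
728^1225 mod 2451 = 1640.

1640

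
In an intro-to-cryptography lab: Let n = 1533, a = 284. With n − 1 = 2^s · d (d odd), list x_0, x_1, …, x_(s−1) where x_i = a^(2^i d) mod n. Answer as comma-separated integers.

1031, 592

n − 1 = 1532 = 2^2 · 383, so s = 2 and d = 383.
x_0 = 284^383 mod 1533 = 1031.
x_1 = 1031^2 mod 1533 = 592.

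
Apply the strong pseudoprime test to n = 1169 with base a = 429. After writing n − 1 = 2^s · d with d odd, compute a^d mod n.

604

n − 1 = 1168 = 2^4 · 73, so s = 4 and d = 73.
By repeated squaring, 429^73 ≡ 604 (mod 1169).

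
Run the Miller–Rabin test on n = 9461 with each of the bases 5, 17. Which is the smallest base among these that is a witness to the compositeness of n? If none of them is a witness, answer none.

none

n − 1 = 9460 = 2^2 · 2365, so s = 2 and d = 2365.
Base 5: x_0 = 5^2365 mod 9461 = 9460. x_0 = 9460 ≡ −1, so 5 is not a witness.
Base 17: x_0 = 17^2365 mod 9461 = 1. x_0 = 1, so 17 is not a witness.
No listed base is a witness for 9461.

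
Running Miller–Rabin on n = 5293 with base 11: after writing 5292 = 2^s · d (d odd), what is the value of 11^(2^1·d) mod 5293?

n − 1 = 5292 = 2^2 · 1323, so s = 2 and d = 1323.
Repeated squaring mod 5293: 11^1 ≡ 11, 11^2 ≡ 121, 11^4 ≡ 4055, 11^8 ≡ 2967, 11^16 ≡ 830, 11^32 ≡ 810, 11^64 ≡ 5061, 11^128 ≡ 894, 11^256 ≡ 5286, 11^512 ≡ 49, 11^1024 ≡ 2401.
1323 = 1024 + 256 + 32 + 8 + 2 + 1, so 11^1323 ≡ 2401·5286·810·2967·121·11 ≡ 125 (mod 5293).
x_0 = 125.
x_1 = 125^2 mod 5293 = 5039.

5039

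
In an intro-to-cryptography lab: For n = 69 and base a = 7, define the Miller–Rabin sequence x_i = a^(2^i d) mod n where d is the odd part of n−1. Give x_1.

16

n − 1 = 68 = 2^2 · 17, so s = 2 and d = 17.
x_0 = 7^17 mod 69 = 19.
x_1 = 19^2 mod 69 = 16.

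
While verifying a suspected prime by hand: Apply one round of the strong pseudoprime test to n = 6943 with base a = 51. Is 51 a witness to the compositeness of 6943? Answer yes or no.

yes

n − 1 = 6942 = 2^1 · 3471, so s = 1 and d = 3471.
x_0 = 51^3471 mod 6943 = 6549.
x_0 ∉ {1, 6942} and s = 1, so 51 is a Miller–Rabin witness and 6943 is composite.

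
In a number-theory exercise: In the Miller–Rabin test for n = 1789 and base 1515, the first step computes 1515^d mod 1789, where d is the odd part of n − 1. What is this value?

n − 1 = 1788 = 2^2 · 447, so s = 2 and d = 447.
Repeated squaring mod 1789: 1515^1 ≡ 1515, 1515^2 ≡ 1727, 1515^4 ≡ 266, 1515^8 ≡ 985, 1515^16 ≡ 587, 1515^32 ≡ 1081, 1515^64 ≡ 344, 1515^128 ≡ 262, 1515^256 ≡ 662.
447 = 256 + 128 + 32 + 16 + 8 + 4 + 2 + 1, so 1515^447 ≡ 662·262·1081·587·985·266·1727·1515 ≡ 1065 (mod 1789).

1065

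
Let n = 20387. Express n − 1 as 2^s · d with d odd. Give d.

10193

Halving: 20386 → 10193; 10193 is odd.
So 20386 = 2^1 · 10193.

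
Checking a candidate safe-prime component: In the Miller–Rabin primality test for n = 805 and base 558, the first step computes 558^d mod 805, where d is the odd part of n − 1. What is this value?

n − 1 = 804 = 2^2 · 201, so s = 2 and d = 201.
Repeated squaring mod 805: 558^1 ≡ 558, 558^2 ≡ 634, 558^4 ≡ 261, 558^8 ≡ 501, 558^16 ≡ 646, 558^32 ≡ 326, 558^64 ≡ 16, 558^128 ≡ 256.
201 = 128 + 64 + 8 + 1, so 558^201 ≡ 256·16·501·558 ≡ 538 (mod 805).

538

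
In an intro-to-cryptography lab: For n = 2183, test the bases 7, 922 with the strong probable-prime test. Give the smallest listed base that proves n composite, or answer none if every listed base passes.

n − 1 = 2182 = 2^1 · 1091, so s = 1 and d = 1091.
Base 7: x_0 = 7^1091 mod 2183 = 86. x_0 ∉ {1, 2182} and s = 1, so 7 is a Miller–Rabin witness and 2183 is composite.
Base 922: x_0 = 922^1091 mod 2183 = 1341. x_0 ∉ {1, 2182} and s = 1, so 922 is a Miller–Rabin witness and 2183 is composite.
The smallest witness among the given bases is 7.

7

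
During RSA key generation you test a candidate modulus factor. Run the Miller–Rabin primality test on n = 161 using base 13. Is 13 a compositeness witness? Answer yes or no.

yes

n − 1 = 160 = 2^5 · 5, so s = 5 and d = 5.
x_0 = 13^5 mod 161 = 27.
x_0 is neither 1 nor 160, so continue squaring.
x_1 = 27^2 mod 161 = 85.
x_2 = 85^2 mod 161 = 141.
x_3 = 141^2 mod 161 = 78.
x_4 = 78^2 mod 161 = 127.
Reached i = s−1 = 4 without hitting −1: 13 is a Miller–Rabin witness and 161 is composite.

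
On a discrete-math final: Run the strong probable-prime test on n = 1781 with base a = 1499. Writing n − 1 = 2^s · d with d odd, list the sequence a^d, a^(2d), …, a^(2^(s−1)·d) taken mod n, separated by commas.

238, 1433

n − 1 = 1780 = 2^2 · 445, so s = 2 and d = 445.
x_0 = 1499^445 mod 1781 = 238.
x_1 = 238^2 mod 1781 = 1433.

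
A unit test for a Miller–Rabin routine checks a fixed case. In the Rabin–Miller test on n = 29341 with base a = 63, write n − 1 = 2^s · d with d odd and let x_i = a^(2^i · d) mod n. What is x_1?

n − 1 = 29340 = 2^2 · 7335, so s = 2 and d = 7335.
x_0 = 63^7335 mod 29341 = 23496.
x_1 = 23496^2 mod 29341 = 11101.

11101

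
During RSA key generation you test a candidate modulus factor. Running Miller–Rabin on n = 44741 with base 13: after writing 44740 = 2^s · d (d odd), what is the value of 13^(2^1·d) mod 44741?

n − 1 = 44740 = 2^2 · 11185, so s = 2 and d = 11185.
x_0 = 13^11185 mod 44741 = 4938.
x_1 = 4938^2 mod 44741 = 44740.

44740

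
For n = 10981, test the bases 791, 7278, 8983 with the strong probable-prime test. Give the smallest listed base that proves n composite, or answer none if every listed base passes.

n − 1 = 10980 = 2^2 · 2745, so s = 2 and d = 2745.
Base 791: x_0 = 791^2745 mod 10981 = 1. x_0 = 1, so 791 is not a witness.
Base 7278: x_0 = 7278^2745 mod 10981 = 6973. x_0 is neither 1 nor 10980, so continue squaring. x_1 = 6973^2 mod 10981 = 9842. Reached i = s−1 = 1 without hitting −1: 7278 is a Miller–Rabin witness and 10981 is composite.
Base 8983: x_0 = 8983^2745 mod 10981 = 5608. x_0 is neither 1 nor 10980, so continue squaring. x_1 = 5608^2 mod 10981 = 80. Reached i = s−1 = 1 without hitting −1: 8983 is a Miller–Rabin witness and 10981 is composite.
The smallest witness among the given bases is 7278.

7278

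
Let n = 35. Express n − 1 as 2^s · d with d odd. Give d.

Halving: 34 → 17; 17 is odd.
So 34 = 2^1 · 17.

17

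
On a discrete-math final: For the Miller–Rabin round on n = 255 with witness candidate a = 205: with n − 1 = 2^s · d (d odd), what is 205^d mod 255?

205

n − 1 = 254 = 2^1 · 127, so s = 1 and d = 127.
205^127 mod 255 = 205.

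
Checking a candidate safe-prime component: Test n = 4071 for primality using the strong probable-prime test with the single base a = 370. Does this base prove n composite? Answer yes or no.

n − 1 = 4070 = 2^1 · 2035, so s = 1 and d = 2035.
Repeated squaring mod 4071: 370^1 ≡ 370, 370^2 ≡ 2557, 370^4 ≡ 223, 370^8 ≡ 877, 370^16 ≡ 3781, 370^32 ≡ 2680, 370^64 ≡ 1156, 370^128 ≡ 1048, 370^256 ≡ 3205, 370^512 ≡ 892, 370^1024 ≡ 1819.
2035 = 1024 + 512 + 256 + 128 + 64 + 32 + 16 + 2 + 1, so 370^2035 ≡ 1819·892·3205·1048·1156·2680·3781·2557·370 ≡ 3037 (mod 4071).
x_0 = 370^2035 mod 4071 = 3037.
x_0 ∉ {1, 4070} and s = 1, so 370 is a Miller–Rabin witness and 4071 is composite.

yes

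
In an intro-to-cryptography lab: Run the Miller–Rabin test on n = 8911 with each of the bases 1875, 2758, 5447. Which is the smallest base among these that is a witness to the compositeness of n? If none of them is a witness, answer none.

2758

n − 1 = 8910 = 2^1 · 4455, so s = 1 and d = 4455.
Base 1875: x_0 = 1875^4455 mod 8911 = 8910. x_0 = 8910 ≡ −1, so 1875 is not a witness.
Base 2758: x_0 = 2758^4455 mod 8911 = 7637. x_0 ∉ {1, 8910} and s = 1, so 2758 is a Miller–Rabin witness and 8911 is composite.
Base 5447: x_0 = 5447^4455 mod 8911 = 6364. x_0 ∉ {1, 8910} and s = 1, so 5447 is a Miller–Rabin witness and 8911 is composite.
The smallest witness among the given bases is 2758.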